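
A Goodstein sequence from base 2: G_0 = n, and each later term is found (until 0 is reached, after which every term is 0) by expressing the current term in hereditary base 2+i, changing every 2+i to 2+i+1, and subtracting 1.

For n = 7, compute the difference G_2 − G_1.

i=0: 7 = 2^2 + 2 + 1 (b=2); 2→3: 3^3 + 3 + 1 = 31; 31−1 = 30
i=1: 30 = 3^3 + 3 (b=3); 3→4: 4^4 + 4 = 260; 260−1 = 259

229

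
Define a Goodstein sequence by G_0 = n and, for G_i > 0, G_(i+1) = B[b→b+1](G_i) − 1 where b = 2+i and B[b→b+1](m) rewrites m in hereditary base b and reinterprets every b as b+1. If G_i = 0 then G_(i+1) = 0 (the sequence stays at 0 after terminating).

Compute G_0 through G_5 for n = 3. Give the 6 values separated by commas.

i=0: 3 = 2 + 1 (b=2); 2→3: 3 + 1 = 4; 4−1 = 3
i=1: 3 = 3 (b=3); 3→4: 4 = 4; 4−1 = 3
i=2: 3 = 3 (b=4); 4→5: 3 = 3; 3−1 = 2
i=3: 2 = 2 (b=5); 5→6: 2 = 2; 2−1 = 1
i=4: 1 = 1 (b=6); 6→7: 1 = 1; 1−1 = 0

3, 3, 3, 2, 1, 0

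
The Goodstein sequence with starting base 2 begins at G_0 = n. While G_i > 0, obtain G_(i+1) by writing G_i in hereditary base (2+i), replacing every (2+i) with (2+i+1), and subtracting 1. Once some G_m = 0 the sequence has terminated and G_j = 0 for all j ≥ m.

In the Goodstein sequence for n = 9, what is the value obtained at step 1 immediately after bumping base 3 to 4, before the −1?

1024

[0] 9 ≡ 2^(2 + 1) + 1 (base 2). Lift 3: 82. −1: 81.
[1] 81 ≡ 3^(3 + 1) (base 3). Lift 4: 1024. −1: 1023.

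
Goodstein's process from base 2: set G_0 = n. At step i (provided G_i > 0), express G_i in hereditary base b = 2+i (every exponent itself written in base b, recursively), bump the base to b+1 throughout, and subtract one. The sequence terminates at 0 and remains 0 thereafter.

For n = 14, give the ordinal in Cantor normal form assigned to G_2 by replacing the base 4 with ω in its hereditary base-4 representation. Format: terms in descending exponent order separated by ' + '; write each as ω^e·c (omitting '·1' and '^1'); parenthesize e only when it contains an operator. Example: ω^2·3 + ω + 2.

ω^(ω + 1) + ω^ω + 1

base 2: 14 = 2^(2 + 1) + 2^2 + 2; at 3: 3^(3 + 1) + 3^3 + 3 = 111; next = 110
base 3: 110 = 3^(3 + 1) + 3^3 + 2; at 4: 4^(4 + 1) + 4^4 + 2 = 1282; next = 1281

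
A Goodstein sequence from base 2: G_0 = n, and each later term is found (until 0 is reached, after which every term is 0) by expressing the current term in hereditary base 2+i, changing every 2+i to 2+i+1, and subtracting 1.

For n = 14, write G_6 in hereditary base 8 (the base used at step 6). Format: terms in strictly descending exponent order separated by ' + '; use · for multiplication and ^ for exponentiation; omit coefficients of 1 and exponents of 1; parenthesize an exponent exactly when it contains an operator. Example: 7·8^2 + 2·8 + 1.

i=0: 14 = 2^(2 + 1) + 2^2 + 2 (b=2); 2→3: 3^(3 + 1) + 3^3 + 3 = 111; 111−1 = 110
i=1: 110 = 3^(3 + 1) + 3^3 + 2 (b=3); 3→4: 4^(4 + 1) + 4^4 + 2 = 1282; 1282−1 = 1281
i=2: 1281 = 4^(4 + 1) + 4^4 + 1 (b=4); 4→5: 5^(5 + 1) + 5^5 + 1 = 18751; 18751−1 = 18750
i=3: 18750 = 5^(5 + 1) + 5^5 (b=5); 5→6: 6^(6 + 1) + 6^6 = 326592; 326592−1 = 326591
i=4: 326591 = 6^(6 + 1) + 5·6^5 + 5·6^4 + 5·6^3 + 5·6^2 + 5·6 + 5 (b=6); 6→7: 7^(7 + 1) + 5·7^5 + 5·7^4 + 5·7^3 + 5·7^2 + 5·7 + 5 = 5862841; 5862841−1 = 5862840
i=5: 5862840 = 7^(7 + 1) + 5·7^5 + 5·7^4 + 5·7^3 + 5·7^2 + 5·7 + 4 (b=7); 7→8: 8^(8 + 1) + 5·8^5 + 5·8^4 + 5·8^3 + 5·8^2 + 5·8 + 4 = 134404972; 134404972−1 = 134404971
i=6: 134404971 = 8^(8 + 1) + 5·8^5 + 5·8^4 + 5·8^3 + 5·8^2 + 5·8 + 3 (b=8); 8→9: 9^(9 + 1) + 5·9^5 + 5·9^4 + 5·9^3 + 5·9^2 + 5·9 + 3 = 3487116549; 3487116549−1 = 3487116548

8^(8 + 1) + 5·8^5 + 5·8^4 + 5·8^3 + 5·8^2 + 5·8 + 3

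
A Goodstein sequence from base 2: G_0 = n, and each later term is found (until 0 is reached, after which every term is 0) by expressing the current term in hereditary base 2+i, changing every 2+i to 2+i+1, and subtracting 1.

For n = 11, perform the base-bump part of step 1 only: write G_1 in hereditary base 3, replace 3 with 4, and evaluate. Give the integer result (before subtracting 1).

1028

base 2: 11 = 2^(2 + 1) + 2 + 1; at 3: 3^(3 + 1) + 3 + 1 = 85; next = 84
base 3: 84 = 3^(3 + 1) + 3; at 4: 4^(4 + 1) + 4 = 1028; next = 1027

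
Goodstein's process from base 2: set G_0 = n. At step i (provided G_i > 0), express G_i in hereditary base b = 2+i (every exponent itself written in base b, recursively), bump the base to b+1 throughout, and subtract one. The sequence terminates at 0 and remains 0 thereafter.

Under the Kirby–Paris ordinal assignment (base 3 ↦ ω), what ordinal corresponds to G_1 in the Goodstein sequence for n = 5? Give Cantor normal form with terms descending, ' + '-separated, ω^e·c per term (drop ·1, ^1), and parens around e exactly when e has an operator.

ω^ω

step 0: 5 = 2^2 + 1; sub 3 for 2: 3^3 + 1; = 28; G_1 = 28−1 = 27
step 1: 27 = 3^3; sub 4 for 3: 4^4; = 256; G_2 = 256−1 = 255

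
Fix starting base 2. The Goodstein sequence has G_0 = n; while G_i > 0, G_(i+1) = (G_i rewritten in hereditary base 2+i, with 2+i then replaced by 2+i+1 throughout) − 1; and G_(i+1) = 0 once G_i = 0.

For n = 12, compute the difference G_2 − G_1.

958

G_0 = 12. HB_2(12) = 2^(2 + 1) + 2^2. Bump = 108. G_1 = 107.
G_1 = 107. HB_3(107) = 3^(3 + 1) + 2·3^2 + 2·3 + 2. Bump = 1066. G_2 = 1065.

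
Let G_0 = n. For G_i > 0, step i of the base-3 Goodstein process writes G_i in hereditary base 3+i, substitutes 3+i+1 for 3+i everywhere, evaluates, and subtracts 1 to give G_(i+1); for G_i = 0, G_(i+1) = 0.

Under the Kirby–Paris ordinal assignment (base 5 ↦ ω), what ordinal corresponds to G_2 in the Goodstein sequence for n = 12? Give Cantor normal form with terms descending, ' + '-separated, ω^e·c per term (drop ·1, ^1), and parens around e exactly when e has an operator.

i=0: 12 = 3^2 + 3 (b=3); 3→4: 4^2 + 4 = 20; 20−1 = 19
i=1: 19 = 4^2 + 3 (b=4); 4→5: 5^2 + 3 = 28; 28−1 = 27
i=2: 27 = 5^2 + 2 (b=5); 5→6: 6^2 + 2 = 38; 38−1 = 37

ω^2 + 2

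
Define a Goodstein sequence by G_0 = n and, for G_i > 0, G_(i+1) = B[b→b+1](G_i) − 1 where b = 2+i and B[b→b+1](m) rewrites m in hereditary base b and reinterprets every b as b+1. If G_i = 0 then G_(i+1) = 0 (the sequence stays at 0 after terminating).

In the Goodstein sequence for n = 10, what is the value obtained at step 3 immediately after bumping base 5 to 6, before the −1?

step 0: 10 = 2^(2 + 1) + 2; sub 3 for 2: 3^(3 + 1) + 3; = 84; G_1 = 84−1 = 83
step 1: 83 = 3^(3 + 1) + 2; sub 4 for 3: 4^(4 + 1) + 2; = 1026; G_2 = 1026−1 = 1025
step 2: 1025 = 4^(4 + 1) + 1; sub 5 for 4: 5^(5 + 1) + 1; = 15626; G_3 = 15626−1 = 15625

279936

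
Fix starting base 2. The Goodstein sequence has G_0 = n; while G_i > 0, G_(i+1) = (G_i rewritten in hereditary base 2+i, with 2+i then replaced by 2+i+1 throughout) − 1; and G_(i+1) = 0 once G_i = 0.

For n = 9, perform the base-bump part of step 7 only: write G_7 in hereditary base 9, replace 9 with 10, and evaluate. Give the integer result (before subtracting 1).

G_0 = 9. HB_2(9) = 2^(2 + 1) + 1. Bump = 82. G_1 = 81.
G_1 = 81. HB_3(81) = 3^(3 + 1). Bump = 1024. G_2 = 1023.
G_2 = 1023. HB_4(1023) = 3·4^4 + 3·4^3 + 3·4^2 + 3·4 + 3. Bump = 9843. G_3 = 9842.
G_3 = 9842. HB_5(9842) = 3·5^5 + 3·5^3 + 3·5^2 + 3·5 + 2. Bump = 140744. G_4 = 140743.
G_4 = 140743. HB_6(140743) = 3·6^6 + 3·6^3 + 3·6^2 + 3·6 + 1. Bump = 2471827. G_5 = 2471826.
G_5 = 2471826. HB_7(2471826) = 3·7^7 + 3·7^3 + 3·7^2 + 3·7. Bump = 50333400. G_6 = 50333399.
G_6 = 50333399. HB_8(50333399) = 3·8^8 + 3·8^3 + 3·8^2 + 2·8 + 7. Bump = 1162263922. G_7 = 1162263921.

30000003326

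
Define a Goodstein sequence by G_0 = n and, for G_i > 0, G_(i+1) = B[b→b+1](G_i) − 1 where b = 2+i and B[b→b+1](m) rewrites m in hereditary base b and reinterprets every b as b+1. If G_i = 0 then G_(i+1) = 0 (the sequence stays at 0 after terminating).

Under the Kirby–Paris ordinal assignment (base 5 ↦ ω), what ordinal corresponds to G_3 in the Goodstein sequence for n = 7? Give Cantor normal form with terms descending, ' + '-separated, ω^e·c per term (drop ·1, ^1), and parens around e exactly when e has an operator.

ω^ω + 2

[0] 7 ≡ 2^2 + 2 + 1 (base 2). Lift 3: 31. −1: 30.
[1] 30 ≡ 3^3 + 3 (base 3). Lift 4: 260. −1: 259.
[2] 259 ≡ 4^4 + 3 (base 4). Lift 5: 3128. −1: 3127.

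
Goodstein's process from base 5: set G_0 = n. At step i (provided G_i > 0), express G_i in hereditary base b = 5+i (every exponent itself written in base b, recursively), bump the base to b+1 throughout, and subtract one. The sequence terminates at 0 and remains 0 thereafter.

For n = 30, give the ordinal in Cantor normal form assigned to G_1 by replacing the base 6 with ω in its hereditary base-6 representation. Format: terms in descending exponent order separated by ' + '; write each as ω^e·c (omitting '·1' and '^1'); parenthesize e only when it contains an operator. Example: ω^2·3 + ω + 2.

base 5: 30 = 5^2 + 5; at 6: 6^2 + 6 = 42; next = 41
base 6: 41 = 6^2 + 5; at 7: 7^2 + 5 = 54; next = 53

ω^2 + 5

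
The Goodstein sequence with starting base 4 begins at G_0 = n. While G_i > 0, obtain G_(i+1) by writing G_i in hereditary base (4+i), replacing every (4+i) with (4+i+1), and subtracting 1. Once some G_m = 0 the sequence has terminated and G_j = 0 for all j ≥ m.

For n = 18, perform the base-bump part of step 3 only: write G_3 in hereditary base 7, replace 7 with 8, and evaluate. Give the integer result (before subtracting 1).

G_0=18  [base 4] 4^2 + 2  →[4↦5]→  5^2 + 2 = 27  −1 ⇒ G_1=26
G_1=26  [base 5] 5^2 + 1  →[5↦6]→  6^2 + 1 = 37  −1 ⇒ G_2=36
G_2=36  [base 6] 6^2  →[6↦7]→  7^2 = 49  −1 ⇒ G_3=48

54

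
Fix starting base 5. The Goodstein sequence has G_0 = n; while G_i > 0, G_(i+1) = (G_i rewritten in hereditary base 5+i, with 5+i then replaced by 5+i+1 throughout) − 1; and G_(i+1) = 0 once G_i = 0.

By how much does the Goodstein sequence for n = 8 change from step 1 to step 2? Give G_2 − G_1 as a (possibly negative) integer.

(0) 8|_5 = 5 + 3 ↦ 6 + 3|_6 = 9 ⇒ 8
(1) 8|_6 = 6 + 2 ↦ 7 + 2|_7 = 9 ⇒ 8

0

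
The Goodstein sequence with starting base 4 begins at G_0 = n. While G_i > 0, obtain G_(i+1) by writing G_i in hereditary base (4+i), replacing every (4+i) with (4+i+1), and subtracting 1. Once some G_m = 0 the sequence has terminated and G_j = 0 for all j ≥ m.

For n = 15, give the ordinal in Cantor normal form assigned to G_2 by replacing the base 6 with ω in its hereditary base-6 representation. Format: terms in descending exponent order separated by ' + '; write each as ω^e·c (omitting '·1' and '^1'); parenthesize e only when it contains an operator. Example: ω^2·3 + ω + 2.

[0] 15 ≡ 3·4 + 3 (base 4). Lift 5: 18. −1: 17.
[1] 17 ≡ 3·5 + 2 (base 5). Lift 6: 20. −1: 19.

ω·3 + 1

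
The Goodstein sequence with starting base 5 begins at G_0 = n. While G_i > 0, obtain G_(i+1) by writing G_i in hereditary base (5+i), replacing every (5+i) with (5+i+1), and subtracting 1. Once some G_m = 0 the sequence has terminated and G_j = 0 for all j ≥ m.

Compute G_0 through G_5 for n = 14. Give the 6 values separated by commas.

14, 15, 16, 17, 18, 19

i=0: 14 = 2·5 + 4 (b=5); 5→6: 2·6 + 4 = 16; 16−1 = 15
i=1: 15 = 2·6 + 3 (b=6); 6→7: 2·7 + 3 = 17; 17−1 = 16
i=2: 16 = 2·7 + 2 (b=7); 7→8: 2·8 + 2 = 18; 18−1 = 17
i=3: 17 = 2·8 + 1 (b=8); 8→9: 2·9 + 1 = 19; 19−1 = 18
i=4: 18 = 2·9 (b=9); 9→10: 2·10 = 20; 20−1 = 19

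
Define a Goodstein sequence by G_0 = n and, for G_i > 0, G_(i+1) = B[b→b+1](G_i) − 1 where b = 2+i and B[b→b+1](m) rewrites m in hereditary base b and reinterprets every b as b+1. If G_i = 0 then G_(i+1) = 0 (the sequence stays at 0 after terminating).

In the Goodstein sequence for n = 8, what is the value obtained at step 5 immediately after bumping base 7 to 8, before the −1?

8 —HB2→ 2^(2 + 1) —bump→ 3^(3 + 1) = 81 —(−1)→ 80
80 —HB3→ 2·3^3 + 2·3^2 + 2·3 + 2 —bump→ 2·4^4 + 2·4^2 + 2·4 + 2 = 554 —(−1)→ 553
553 —HB4→ 2·4^4 + 2·4^2 + 2·4 + 1 —bump→ 2·5^5 + 2·5^2 + 2·5 + 1 = 6311 —(−1)→ 6310
6310 —HB5→ 2·5^5 + 2·5^2 + 2·5 —bump→ 2·6^6 + 2·6^2 + 2·6 = 93396 —(−1)→ 93395
93395 —HB6→ 2·6^6 + 2·6^2 + 6 + 5 —bump→ 2·7^7 + 2·7^2 + 7 + 5 = 1647196 —(−1)→ 1647195

33554572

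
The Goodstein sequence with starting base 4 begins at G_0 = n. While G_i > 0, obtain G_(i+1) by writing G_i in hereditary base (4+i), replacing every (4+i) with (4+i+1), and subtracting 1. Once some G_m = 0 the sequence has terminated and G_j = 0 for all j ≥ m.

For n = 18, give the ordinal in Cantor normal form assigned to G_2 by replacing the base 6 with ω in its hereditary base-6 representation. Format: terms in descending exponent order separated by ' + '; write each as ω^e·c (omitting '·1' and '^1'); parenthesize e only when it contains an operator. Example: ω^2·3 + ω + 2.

ω^2

(0) 18|_4 = 4^2 + 2 ↦ 5^2 + 2|_5 = 27 ⇒ 26
(1) 26|_5 = 5^2 + 1 ↦ 6^2 + 1|_6 = 37 ⇒ 36
(2) 36|_6 = 6^2 ↦ 7^2|_7 = 49 ⇒ 48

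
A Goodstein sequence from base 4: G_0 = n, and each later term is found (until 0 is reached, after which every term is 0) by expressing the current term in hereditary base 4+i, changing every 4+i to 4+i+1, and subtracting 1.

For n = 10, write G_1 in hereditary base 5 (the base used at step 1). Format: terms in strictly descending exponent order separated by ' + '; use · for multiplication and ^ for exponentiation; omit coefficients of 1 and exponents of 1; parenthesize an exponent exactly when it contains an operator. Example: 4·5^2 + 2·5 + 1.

2·5 + 1

[0] 10 ≡ 2·4 + 2 (base 4). Lift 5: 12. −1: 11.
[1] 11 ≡ 2·5 + 1 (base 5). Lift 6: 13. −1: 12.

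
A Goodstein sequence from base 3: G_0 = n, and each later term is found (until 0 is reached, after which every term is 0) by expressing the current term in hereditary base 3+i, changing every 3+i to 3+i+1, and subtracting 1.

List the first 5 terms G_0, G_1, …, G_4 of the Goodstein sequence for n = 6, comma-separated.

G_0 = 6. HB_3(6) = 2·3. Bump = 8. G_1 = 7.
G_1 = 7. HB_4(7) = 4 + 3. Bump = 8. G_2 = 7.
G_2 = 7. HB_5(7) = 5 + 2. Bump = 8. G_3 = 7.
G_3 = 7. HB_6(7) = 6 + 1. Bump = 8. G_4 = 7.

6, 7, 7, 7, 7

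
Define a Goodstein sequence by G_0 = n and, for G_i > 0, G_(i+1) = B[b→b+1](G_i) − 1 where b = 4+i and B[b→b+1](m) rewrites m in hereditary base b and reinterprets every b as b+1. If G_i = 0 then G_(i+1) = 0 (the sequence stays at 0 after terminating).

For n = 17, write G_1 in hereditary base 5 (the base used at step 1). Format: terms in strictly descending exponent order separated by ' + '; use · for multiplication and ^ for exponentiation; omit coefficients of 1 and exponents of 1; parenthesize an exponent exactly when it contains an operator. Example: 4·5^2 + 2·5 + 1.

5^2

17 —HB4→ 4^2 + 1 —bump→ 5^2 + 1 = 26 —(−1)→ 25
25 —HB5→ 5^2 —bump→ 6^2 = 36 —(−1)→ 35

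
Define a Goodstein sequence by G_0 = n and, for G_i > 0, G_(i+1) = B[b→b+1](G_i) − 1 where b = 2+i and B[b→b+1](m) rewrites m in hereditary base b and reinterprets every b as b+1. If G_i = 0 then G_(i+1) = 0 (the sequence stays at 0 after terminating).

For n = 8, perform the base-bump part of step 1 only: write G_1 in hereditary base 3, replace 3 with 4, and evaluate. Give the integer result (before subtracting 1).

554

[0] 8 ≡ 2^(2 + 1) (base 2). Lift 3: 81. −1: 80.
[1] 80 ≡ 2·3^3 + 2·3^2 + 2·3 + 2 (base 3). Lift 4: 554. −1: 553.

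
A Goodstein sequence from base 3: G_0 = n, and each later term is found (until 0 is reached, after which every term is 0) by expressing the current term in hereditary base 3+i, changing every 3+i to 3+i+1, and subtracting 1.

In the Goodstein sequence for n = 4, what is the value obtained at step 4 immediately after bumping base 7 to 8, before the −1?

2

G_0=4  [base 3] 3 + 1  →[3↦4]→  4 + 1 = 5  −1 ⇒ G_1=4
G_1=4  [base 4] 4  →[4↦5]→  5 = 5  −1 ⇒ G_2=4
G_2=4  [base 5] 4  →[5↦6]→  4 = 4  −1 ⇒ G_3=3
G_3=3  [base 6] 3  →[6↦7]→  3 = 3  −1 ⇒ G_4=2
G_4=2  [base 7] 2  →[7↦8]→  2 = 2  −1 ⇒ G_5=1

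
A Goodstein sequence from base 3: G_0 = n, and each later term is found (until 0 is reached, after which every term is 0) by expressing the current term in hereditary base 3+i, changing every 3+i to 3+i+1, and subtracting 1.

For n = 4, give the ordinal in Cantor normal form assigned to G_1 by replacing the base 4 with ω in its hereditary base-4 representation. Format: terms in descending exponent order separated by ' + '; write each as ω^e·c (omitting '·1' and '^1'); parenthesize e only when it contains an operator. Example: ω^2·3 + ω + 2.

(0) 4|_3 = 3 + 1 ↦ 4 + 1|_4 = 5 ⇒ 4
(1) 4|_4 = 4 ↦ 5|_5 = 5 ⇒ 4

ω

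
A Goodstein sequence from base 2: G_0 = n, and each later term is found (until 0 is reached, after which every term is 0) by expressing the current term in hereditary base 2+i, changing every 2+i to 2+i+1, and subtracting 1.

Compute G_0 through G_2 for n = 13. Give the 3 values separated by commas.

13, 108, 1279

13 —HB2→ 2^(2 + 1) + 2^2 + 1 —bump→ 3^(3 + 1) + 3^3 + 1 = 109 —(−1)→ 108
108 —HB3→ 3^(3 + 1) + 3^3 —bump→ 4^(4 + 1) + 4^4 = 1280 —(−1)→ 1279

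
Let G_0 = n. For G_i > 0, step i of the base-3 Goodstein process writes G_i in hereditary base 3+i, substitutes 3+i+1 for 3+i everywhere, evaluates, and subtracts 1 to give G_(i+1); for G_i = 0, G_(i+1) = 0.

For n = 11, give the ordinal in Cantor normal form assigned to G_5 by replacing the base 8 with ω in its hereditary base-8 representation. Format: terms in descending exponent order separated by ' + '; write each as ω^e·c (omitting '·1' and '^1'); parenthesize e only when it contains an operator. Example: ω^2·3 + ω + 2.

base 3: 11 = 3^2 + 2; at 4: 4^2 + 2 = 18; next = 17
base 4: 17 = 4^2 + 1; at 5: 5^2 + 1 = 26; next = 25
base 5: 25 = 5^2; at 6: 6^2 = 36; next = 35
base 6: 35 = 5·6 + 5; at 7: 5·7 + 5 = 40; next = 39
base 7: 39 = 5·7 + 4; at 8: 5·8 + 4 = 44; next = 43
base 8: 43 = 5·8 + 3; at 9: 5·9 + 3 = 48; next = 47

ω·5 + 3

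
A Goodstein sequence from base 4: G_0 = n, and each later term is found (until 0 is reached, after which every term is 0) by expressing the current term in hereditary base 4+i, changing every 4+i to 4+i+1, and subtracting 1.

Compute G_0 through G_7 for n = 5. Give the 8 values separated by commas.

G_0=5  [base 4] 4 + 1  →[4↦5]→  5 + 1 = 6  −1 ⇒ G_1=5
G_1=5  [base 5] 5  →[5↦6]→  6 = 6  −1 ⇒ G_2=5
G_2=5  [base 6] 5  →[6↦7]→  5 = 5  −1 ⇒ G_3=4
G_3=4  [base 7] 4  →[7↦8]→  4 = 4  −1 ⇒ G_4=3
G_4=3  [base 8] 3  →[8↦9]→  3 = 3  −1 ⇒ G_5=2
G_5=2  [base 9] 2  →[9↦10]→  2 = 2  −1 ⇒ G_6=1
G_6=1  [base 10] 1  →[10↦11]→  1 = 1  −1 ⇒ G_7=0

5, 5, 5, 4, 3, 2, 1, 0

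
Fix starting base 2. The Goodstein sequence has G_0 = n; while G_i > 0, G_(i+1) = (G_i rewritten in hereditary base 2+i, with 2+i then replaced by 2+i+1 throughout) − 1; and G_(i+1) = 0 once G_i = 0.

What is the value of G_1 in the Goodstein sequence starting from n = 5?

27

step 0: 5 = 2^2 + 1; sub 3 for 2: 3^3 + 1; = 28; G_1 = 28−1 = 27
step 1: 27 = 3^3; sub 4 for 3: 4^4; = 256; G_2 = 256−1 = 255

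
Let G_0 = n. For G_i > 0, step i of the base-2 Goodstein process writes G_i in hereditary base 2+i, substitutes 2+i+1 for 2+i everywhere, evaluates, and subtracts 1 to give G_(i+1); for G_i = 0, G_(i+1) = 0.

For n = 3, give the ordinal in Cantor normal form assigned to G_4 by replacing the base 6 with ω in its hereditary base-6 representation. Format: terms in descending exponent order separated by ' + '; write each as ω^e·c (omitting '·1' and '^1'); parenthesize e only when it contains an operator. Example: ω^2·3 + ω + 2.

1

i=0: 3 = 2 + 1 (b=2); 2→3: 3 + 1 = 4; 4−1 = 3
i=1: 3 = 3 (b=3); 3→4: 4 = 4; 4−1 = 3
i=2: 3 = 3 (b=4); 4→5: 3 = 3; 3−1 = 2
i=3: 2 = 2 (b=5); 5→6: 2 = 2; 2−1 = 1
i=4: 1 = 1 (b=6); 6→7: 1 = 1; 1−1 = 0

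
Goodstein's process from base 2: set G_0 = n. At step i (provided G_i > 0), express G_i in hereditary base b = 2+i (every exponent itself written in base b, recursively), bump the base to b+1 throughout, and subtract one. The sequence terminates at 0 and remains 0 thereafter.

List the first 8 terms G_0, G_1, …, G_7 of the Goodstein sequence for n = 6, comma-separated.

6, 29, 257, 3125, 46655, 98039, 187243, 332147

G_0 = 6. HB_2(6) = 2^2 + 2. Bump = 30. G_1 = 29.
G_1 = 29. HB_3(29) = 3^3 + 2. Bump = 258. G_2 = 257.
G_2 = 257. HB_4(257) = 4^4 + 1. Bump = 3126. G_3 = 3125.
G_3 = 3125. HB_5(3125) = 5^5. Bump = 46656. G_4 = 46655.
G_4 = 46655. HB_6(46655) = 5·6^5 + 5·6^4 + 5·6^3 + 5·6^2 + 5·6 + 5. Bump = 98040. G_5 = 98039.
G_5 = 98039. HB_7(98039) = 5·7^5 + 5·7^4 + 5·7^3 + 5·7^2 + 5·7 + 4. Bump = 187244. G_6 = 187243.
G_6 = 187243. HB_8(187243) = 5·8^5 + 5·8^4 + 5·8^3 + 5·8^2 + 5·8 + 3. Bump = 332148. G_7 = 332147.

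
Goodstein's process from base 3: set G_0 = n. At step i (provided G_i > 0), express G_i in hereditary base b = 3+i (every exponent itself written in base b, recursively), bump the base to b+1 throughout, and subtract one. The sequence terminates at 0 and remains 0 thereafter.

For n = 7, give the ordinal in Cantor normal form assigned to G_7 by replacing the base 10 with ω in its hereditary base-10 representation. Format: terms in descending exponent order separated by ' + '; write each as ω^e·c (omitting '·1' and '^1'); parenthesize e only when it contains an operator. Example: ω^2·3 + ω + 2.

7 —HB3→ 2·3 + 1 —bump→ 2·4 + 1 = 9 —(−1)→ 8
8 —HB4→ 2·4 —bump→ 2·5 = 10 —(−1)→ 9
9 —HB5→ 5 + 4 —bump→ 6 + 4 = 10 —(−1)→ 9
9 —HB6→ 6 + 3 —bump→ 7 + 3 = 10 —(−1)→ 9
9 —HB7→ 7 + 2 —bump→ 8 + 2 = 10 —(−1)→ 9
9 —HB8→ 8 + 1 —bump→ 9 + 1 = 10 —(−1)→ 9
9 —HB9→ 9 —bump→ 10 = 10 —(−1)→ 9
9 —HB10→ 9 —bump→ 9 = 9 —(−1)→ 8

9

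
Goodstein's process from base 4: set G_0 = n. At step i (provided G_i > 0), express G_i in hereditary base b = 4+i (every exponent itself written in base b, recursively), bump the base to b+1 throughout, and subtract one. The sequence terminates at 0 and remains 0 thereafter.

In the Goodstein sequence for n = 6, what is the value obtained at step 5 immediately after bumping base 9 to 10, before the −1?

4

(0) 6|_4 = 4 + 2 ↦ 5 + 2|_5 = 7 ⇒ 6
(1) 6|_5 = 5 + 1 ↦ 6 + 1|_6 = 7 ⇒ 6
(2) 6|_6 = 6 ↦ 7|_7 = 7 ⇒ 6
(3) 6|_7 = 6 ↦ 6|_8 = 6 ⇒ 5
(4) 5|_8 = 5 ↦ 5|_9 = 5 ⇒ 4
(5) 4|_9 = 4 ↦ 4|_10 = 4 ⇒ 3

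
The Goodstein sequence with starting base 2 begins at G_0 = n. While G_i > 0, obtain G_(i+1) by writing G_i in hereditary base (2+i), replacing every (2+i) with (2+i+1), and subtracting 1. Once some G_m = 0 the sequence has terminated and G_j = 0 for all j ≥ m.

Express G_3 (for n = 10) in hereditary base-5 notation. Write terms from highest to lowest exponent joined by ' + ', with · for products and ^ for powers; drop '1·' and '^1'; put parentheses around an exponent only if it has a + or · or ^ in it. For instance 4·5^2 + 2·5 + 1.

5^(5 + 1)

G_0 = 10. HB_2(10) = 2^(2 + 1) + 2. Bump = 84. G_1 = 83.
G_1 = 83. HB_3(83) = 3^(3 + 1) + 2. Bump = 1026. G_2 = 1025.
G_2 = 1025. HB_4(1025) = 4^(4 + 1) + 1. Bump = 15626. G_3 = 15625.
G_3 = 15625. HB_5(15625) = 5^(5 + 1). Bump = 279936. G_4 = 279935.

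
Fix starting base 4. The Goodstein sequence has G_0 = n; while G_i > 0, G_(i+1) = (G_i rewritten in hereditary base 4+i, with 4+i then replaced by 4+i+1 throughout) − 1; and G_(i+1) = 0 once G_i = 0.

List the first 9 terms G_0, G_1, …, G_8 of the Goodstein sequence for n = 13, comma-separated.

13, 15, 17, 18, 19, 20, 21, 22, 23

step 0: 13 = 3·4 + 1; sub 5 for 4: 3·5 + 1; = 16; G_1 = 16−1 = 15
step 1: 15 = 3·5; sub 6 for 5: 3·6; = 18; G_2 = 18−1 = 17
step 2: 17 = 2·6 + 5; sub 7 for 6: 2·7 + 5; = 19; G_3 = 19−1 = 18
step 3: 18 = 2·7 + 4; sub 8 for 7: 2·8 + 4; = 20; G_4 = 20−1 = 19
step 4: 19 = 2·8 + 3; sub 9 for 8: 2·9 + 3; = 21; G_5 = 21−1 = 20
step 5: 20 = 2·9 + 2; sub 10 for 9: 2·10 + 2; = 22; G_6 = 22−1 = 21
step 6: 21 = 2·10 + 1; sub 11 for 10: 2·11 + 1; = 23; G_7 = 23−1 = 22
step 7: 22 = 2·11; sub 12 for 11: 2·12; = 24; G_8 = 24−1 = 23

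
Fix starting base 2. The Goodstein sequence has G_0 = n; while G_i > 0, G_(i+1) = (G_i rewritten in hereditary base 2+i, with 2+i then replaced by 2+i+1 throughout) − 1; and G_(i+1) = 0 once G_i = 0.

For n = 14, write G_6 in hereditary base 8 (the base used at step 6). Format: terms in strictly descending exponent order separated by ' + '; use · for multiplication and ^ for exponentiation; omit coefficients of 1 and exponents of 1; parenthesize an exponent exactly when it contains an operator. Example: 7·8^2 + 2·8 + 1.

8^(8 + 1) + 5·8^5 + 5·8^4 + 5·8^3 + 5·8^2 + 5·8 + 3

G_0=14  [base 2] 2^(2 + 1) + 2^2 + 2  →[2↦3]→  3^(3 + 1) + 3^3 + 3 = 111  −1 ⇒ G_1=110
G_1=110  [base 3] 3^(3 + 1) + 3^3 + 2  →[3↦4]→  4^(4 + 1) + 4^4 + 2 = 1282  −1 ⇒ G_2=1281
G_2=1281  [base 4] 4^(4 + 1) + 4^4 + 1  →[4↦5]→  5^(5 + 1) + 5^5 + 1 = 18751  −1 ⇒ G_3=18750
G_3=18750  [base 5] 5^(5 + 1) + 5^5  →[5↦6]→  6^(6 + 1) + 6^6 = 326592  −1 ⇒ G_4=326591
G_4=326591  [base 6] 6^(6 + 1) + 5·6^5 + 5·6^4 + 5·6^3 + 5·6^2 + 5·6 + 5  →[6↦7]→  7^(7 + 1) + 5·7^5 + 5·7^4 + 5·7^3 + 5·7^2 + 5·7 + 5 = 5862841  −1 ⇒ G_5=5862840
G_5=5862840  [base 7] 7^(7 + 1) + 5·7^5 + 5·7^4 + 5·7^3 + 5·7^2 + 5·7 + 4  →[7↦8]→  8^(8 + 1) + 5·8^5 + 5·8^4 + 5·8^3 + 5·8^2 + 5·8 + 4 = 134404972  −1 ⇒ G_6=134404971
G_6=134404971  [base 8] 8^(8 + 1) + 5·8^5 + 5·8^4 + 5·8^3 + 5·8^2 + 5·8 + 3  →[8↦9]→  9^(9 + 1) + 5·9^5 + 5·9^4 + 5·9^3 + 5·9^2 + 5·9 + 3 = 3487116549  −1 ⇒ G_7=3487116548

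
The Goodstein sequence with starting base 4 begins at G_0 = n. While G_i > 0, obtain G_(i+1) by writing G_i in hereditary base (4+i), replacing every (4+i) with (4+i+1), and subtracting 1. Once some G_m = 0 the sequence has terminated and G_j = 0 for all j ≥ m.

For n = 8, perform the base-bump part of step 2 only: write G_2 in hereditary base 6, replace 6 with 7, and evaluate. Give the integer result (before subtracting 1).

(0) 8|_4 = 2·4 ↦ 2·5|_5 = 10 ⇒ 9
(1) 9|_5 = 5 + 4 ↦ 6 + 4|_6 = 10 ⇒ 9
(2) 9|_6 = 6 + 3 ↦ 7 + 3|_7 = 10 ⇒ 9

10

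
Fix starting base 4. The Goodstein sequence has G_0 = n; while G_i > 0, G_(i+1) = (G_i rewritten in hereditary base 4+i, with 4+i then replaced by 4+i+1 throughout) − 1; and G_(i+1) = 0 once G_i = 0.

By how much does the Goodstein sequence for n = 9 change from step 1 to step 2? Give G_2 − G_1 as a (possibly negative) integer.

G_0 = 9. HB_4(9) = 2·4 + 1. Bump = 11. G_1 = 10.
G_1 = 10. HB_5(10) = 2·5. Bump = 12. G_2 = 11.

1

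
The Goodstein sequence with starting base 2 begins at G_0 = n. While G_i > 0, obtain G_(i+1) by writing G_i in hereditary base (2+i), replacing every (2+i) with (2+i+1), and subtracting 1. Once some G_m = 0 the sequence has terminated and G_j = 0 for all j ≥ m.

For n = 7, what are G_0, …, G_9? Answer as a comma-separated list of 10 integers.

step 0: 7 = 2^2 + 2 + 1; sub 3 for 2: 3^3 + 3 + 1; = 31; G_1 = 31−1 = 30
step 1: 30 = 3^3 + 3; sub 4 for 3: 4^4 + 4; = 260; G_2 = 260−1 = 259
step 2: 259 = 4^4 + 3; sub 5 for 4: 5^5 + 3; = 3128; G_3 = 3128−1 = 3127
step 3: 3127 = 5^5 + 2; sub 6 for 5: 6^6 + 2; = 46658; G_4 = 46658−1 = 46657
step 4: 46657 = 6^6 + 1; sub 7 for 6: 7^7 + 1; = 823544; G_5 = 823544−1 = 823543
step 5: 823543 = 7^7; sub 8 for 7: 8^8; = 16777216; G_6 = 16777216−1 = 16777215
step 6: 16777215 = 7·8^7 + 7·8^6 + 7·8^5 + 7·8^4 + 7·8^3 + 7·8^2 + 7·8 + 7; sub 9 for 8: 7·9^7 + 7·9^6 + 7·9^5 + 7·9^4 + 7·9^3 + 7·9^2 + 7·9 + 7; = 37665880; G_7 = 37665880−1 = 37665879
step 7: 37665879 = 7·9^7 + 7·9^6 + 7·9^5 + 7·9^4 + 7·9^3 + 7·9^2 + 7·9 + 6; sub 10 for 9: 7·10^7 + 7·10^6 + 7·10^5 + 7·10^4 + 7·10^3 + 7·10^2 + 7·10 + 6; = 77777776; G_8 = 77777776−1 = 77777775
step 8: 77777775 = 7·10^7 + 7·10^6 + 7·10^5 + 7·10^4 + 7·10^3 + 7·10^2 + 7·10 + 5; sub 11 for 10: 7·11^7 + 7·11^6 + 7·11^5 + 7·11^4 + 7·11^3 + 7·11^2 + 7·11 + 5; = 150051214; G_9 = 150051214−1 = 150051213

7, 30, 259, 3127, 46657, 823543, 16777215, 37665879, 77777775, 150051213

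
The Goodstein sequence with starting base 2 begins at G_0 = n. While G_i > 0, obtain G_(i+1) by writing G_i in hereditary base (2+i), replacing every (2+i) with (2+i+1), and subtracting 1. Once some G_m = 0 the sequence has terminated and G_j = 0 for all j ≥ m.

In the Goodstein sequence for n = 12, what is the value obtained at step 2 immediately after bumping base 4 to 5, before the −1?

15686

[0] 12 ≡ 2^(2 + 1) + 2^2 (base 2). Lift 3: 108. −1: 107.
[1] 107 ≡ 3^(3 + 1) + 2·3^2 + 2·3 + 2 (base 3). Lift 4: 1066. −1: 1065.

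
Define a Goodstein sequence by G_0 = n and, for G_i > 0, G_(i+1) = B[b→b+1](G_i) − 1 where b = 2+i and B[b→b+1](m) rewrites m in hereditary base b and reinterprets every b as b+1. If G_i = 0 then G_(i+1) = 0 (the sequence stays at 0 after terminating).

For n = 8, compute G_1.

80

base 2: 8 = 2^(2 + 1); at 3: 3^(3 + 1) = 81; next = 80
base 3: 80 = 2·3^3 + 2·3^2 + 2·3 + 2; at 4: 2·4^4 + 2·4^2 + 2·4 + 2 = 554; next = 553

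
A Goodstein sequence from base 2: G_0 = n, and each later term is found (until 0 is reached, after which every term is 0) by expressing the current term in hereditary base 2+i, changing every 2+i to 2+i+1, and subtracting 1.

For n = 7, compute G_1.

step 0: 7 = 2^2 + 2 + 1; sub 3 for 2: 3^3 + 3 + 1; = 31; G_1 = 31−1 = 30
step 1: 30 = 3^3 + 3; sub 4 for 3: 4^4 + 4; = 260; G_2 = 260−1 = 259

30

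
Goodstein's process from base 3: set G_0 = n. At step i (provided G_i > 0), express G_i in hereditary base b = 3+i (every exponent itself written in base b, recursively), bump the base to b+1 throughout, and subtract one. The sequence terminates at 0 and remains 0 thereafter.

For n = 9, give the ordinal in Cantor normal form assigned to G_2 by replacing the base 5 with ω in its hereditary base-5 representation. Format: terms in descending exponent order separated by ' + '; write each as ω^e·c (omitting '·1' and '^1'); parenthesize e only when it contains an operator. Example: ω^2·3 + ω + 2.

i=0: 9 = 3^2 (b=3); 3→4: 4^2 = 16; 16−1 = 15
i=1: 15 = 3·4 + 3 (b=4); 4→5: 3·5 + 3 = 18; 18−1 = 17
i=2: 17 = 3·5 + 2 (b=5); 5→6: 3·6 + 2 = 20; 20−1 = 19

ω·3 + 2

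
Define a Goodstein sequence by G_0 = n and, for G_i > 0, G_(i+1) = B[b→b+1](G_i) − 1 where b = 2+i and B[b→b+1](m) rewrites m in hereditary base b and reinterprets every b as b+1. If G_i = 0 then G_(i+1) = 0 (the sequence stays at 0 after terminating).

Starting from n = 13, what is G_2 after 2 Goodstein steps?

1279

(0) 13|_2 = 2^(2 + 1) + 2^2 + 1 ↦ 3^(3 + 1) + 3^3 + 1|_3 = 109 ⇒ 108
(1) 108|_3 = 3^(3 + 1) + 3^3 ↦ 4^(4 + 1) + 4^4|_4 = 1280 ⇒ 1279
(2) 1279|_4 = 4^(4 + 1) + 3·4^3 + 3·4^2 + 3·4 + 3 ↦ 5^(5 + 1) + 3·5^3 + 3·5^2 + 3·5 + 3|_5 = 16093 ⇒ 16092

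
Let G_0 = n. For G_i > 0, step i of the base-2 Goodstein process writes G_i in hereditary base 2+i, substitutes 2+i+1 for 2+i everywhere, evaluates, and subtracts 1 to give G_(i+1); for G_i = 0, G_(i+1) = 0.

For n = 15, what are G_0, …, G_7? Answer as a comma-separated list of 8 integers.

base 2: 15 = 2^(2 + 1) + 2^2 + 2 + 1; at 3: 3^(3 + 1) + 3^3 + 3 + 1 = 112; next = 111
base 3: 111 = 3^(3 + 1) + 3^3 + 3; at 4: 4^(4 + 1) + 4^4 + 4 = 1284; next = 1283
base 4: 1283 = 4^(4 + 1) + 4^4 + 3; at 5: 5^(5 + 1) + 5^5 + 3 = 18753; next = 18752
base 5: 18752 = 5^(5 + 1) + 5^5 + 2; at 6: 6^(6 + 1) + 6^6 + 2 = 326594; next = 326593
base 6: 326593 = 6^(6 + 1) + 6^6 + 1; at 7: 7^(7 + 1) + 7^7 + 1 = 6588345; next = 6588344
base 7: 6588344 = 7^(7 + 1) + 7^7; at 8: 8^(8 + 1) + 8^8 = 150994944; next = 150994943
base 8: 150994943 = 8^(8 + 1) + 7·8^7 + 7·8^6 + 7·8^5 + 7·8^4 + 7·8^3 + 7·8^2 + 7·8 + 7; at 9: 9^(9 + 1) + 7·9^7 + 7·9^6 + 7·9^5 + 7·9^4 + 7·9^3 + 7·9^2 + 7·9 + 7 = 3524450281; next = 3524450280

15, 111, 1283, 18752, 326593, 6588344, 150994943, 3524450280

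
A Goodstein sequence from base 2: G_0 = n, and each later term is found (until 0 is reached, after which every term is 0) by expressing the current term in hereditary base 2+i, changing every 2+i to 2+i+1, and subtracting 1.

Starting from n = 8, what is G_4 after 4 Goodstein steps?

base 2: 8 = 2^(2 + 1); at 3: 3^(3 + 1) = 81; next = 80
base 3: 80 = 2·3^3 + 2·3^2 + 2·3 + 2; at 4: 2·4^4 + 2·4^2 + 2·4 + 2 = 554; next = 553
base 4: 553 = 2·4^4 + 2·4^2 + 2·4 + 1; at 5: 2·5^5 + 2·5^2 + 2·5 + 1 = 6311; next = 6310
base 5: 6310 = 2·5^5 + 2·5^2 + 2·5; at 6: 2·6^6 + 2·6^2 + 2·6 = 93396; next = 93395
base 6: 93395 = 2·6^6 + 2·6^2 + 6 + 5; at 7: 2·7^7 + 2·7^2 + 7 + 5 = 1647196; next = 1647195

93395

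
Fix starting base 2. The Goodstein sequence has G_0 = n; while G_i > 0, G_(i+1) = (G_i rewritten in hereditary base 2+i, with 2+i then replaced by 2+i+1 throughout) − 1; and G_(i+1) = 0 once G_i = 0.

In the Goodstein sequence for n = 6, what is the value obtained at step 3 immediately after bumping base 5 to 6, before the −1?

46656

i=0: 6 = 2^2 + 2 (b=2); 2→3: 3^3 + 3 = 30; 30−1 = 29
i=1: 29 = 3^3 + 2 (b=3); 3→4: 4^4 + 2 = 258; 258−1 = 257
i=2: 257 = 4^4 + 1 (b=4); 4→5: 5^5 + 1 = 3126; 3126−1 = 3125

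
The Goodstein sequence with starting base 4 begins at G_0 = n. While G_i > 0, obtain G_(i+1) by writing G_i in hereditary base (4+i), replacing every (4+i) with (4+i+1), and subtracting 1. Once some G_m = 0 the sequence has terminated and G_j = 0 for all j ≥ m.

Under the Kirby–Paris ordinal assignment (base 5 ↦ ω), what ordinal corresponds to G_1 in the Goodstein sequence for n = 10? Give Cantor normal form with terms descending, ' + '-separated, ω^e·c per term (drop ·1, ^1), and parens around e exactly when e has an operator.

ω·2 + 1

G_0 = 10. HB_4(10) = 2·4 + 2. Bump = 12. G_1 = 11.
G_1 = 11. HB_5(11) = 2·5 + 1. Bump = 13. G_2 = 12.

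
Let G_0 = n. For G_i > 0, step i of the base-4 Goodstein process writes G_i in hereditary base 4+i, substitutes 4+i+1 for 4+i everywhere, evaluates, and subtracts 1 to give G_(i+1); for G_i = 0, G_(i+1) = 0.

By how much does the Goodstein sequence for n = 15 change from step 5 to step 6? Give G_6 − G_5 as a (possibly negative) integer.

base 4: 15 = 3·4 + 3; at 5: 3·5 + 3 = 18; next = 17
base 5: 17 = 3·5 + 2; at 6: 3·6 + 2 = 20; next = 19
base 6: 19 = 3·6 + 1; at 7: 3·7 + 1 = 22; next = 21
base 7: 21 = 3·7; at 8: 3·8 = 24; next = 23
base 8: 23 = 2·8 + 7; at 9: 2·9 + 7 = 25; next = 24
base 9: 24 = 2·9 + 6; at 10: 2·10 + 6 = 26; next = 25

1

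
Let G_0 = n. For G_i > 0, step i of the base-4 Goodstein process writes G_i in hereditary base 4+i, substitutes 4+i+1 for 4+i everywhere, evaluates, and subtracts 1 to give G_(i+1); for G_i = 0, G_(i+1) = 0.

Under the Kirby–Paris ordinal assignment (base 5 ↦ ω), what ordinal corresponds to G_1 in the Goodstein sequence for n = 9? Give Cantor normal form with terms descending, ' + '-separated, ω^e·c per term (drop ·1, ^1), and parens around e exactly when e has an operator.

G_0 = 9. HB_4(9) = 2·4 + 1. Bump = 11. G_1 = 10.
G_1 = 10. HB_5(10) = 2·5. Bump = 12. G_2 = 11.

ω·2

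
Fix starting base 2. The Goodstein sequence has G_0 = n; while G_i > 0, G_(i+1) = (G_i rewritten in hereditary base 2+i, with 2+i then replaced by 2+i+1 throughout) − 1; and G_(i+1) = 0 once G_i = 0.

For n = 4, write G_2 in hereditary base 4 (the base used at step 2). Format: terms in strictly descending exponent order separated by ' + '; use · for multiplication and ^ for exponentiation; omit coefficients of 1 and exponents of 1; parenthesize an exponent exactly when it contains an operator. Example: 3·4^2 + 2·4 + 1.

(0) 4|_2 = 2^2 ↦ 3^3|_3 = 27 ⇒ 26
(1) 26|_3 = 2·3^2 + 2·3 + 2 ↦ 2·4^2 + 2·4 + 2|_4 = 42 ⇒ 41
(2) 41|_4 = 2·4^2 + 2·4 + 1 ↦ 2·5^2 + 2·5 + 1|_5 = 61 ⇒ 60

2·4^2 + 2·4 + 1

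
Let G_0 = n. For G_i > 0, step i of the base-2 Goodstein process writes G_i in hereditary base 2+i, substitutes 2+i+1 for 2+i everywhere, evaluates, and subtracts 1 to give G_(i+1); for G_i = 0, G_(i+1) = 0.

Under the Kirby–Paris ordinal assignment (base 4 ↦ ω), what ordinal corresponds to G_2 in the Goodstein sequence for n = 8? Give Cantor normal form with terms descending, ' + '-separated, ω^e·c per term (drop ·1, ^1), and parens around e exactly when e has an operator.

(0) 8|_2 = 2^(2 + 1) ↦ 3^(3 + 1)|_3 = 81 ⇒ 80
(1) 80|_3 = 2·3^3 + 2·3^2 + 2·3 + 2 ↦ 2·4^4 + 2·4^2 + 2·4 + 2|_4 = 554 ⇒ 553

ω^ω·2 + ω^2·2 + ω·2 + 1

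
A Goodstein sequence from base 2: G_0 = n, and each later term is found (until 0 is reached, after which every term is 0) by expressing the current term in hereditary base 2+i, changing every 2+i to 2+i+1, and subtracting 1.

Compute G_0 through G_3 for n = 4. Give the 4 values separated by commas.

4, 26, 41, 60

(0) 4|_2 = 2^2 ↦ 3^3|_3 = 27 ⇒ 26
(1) 26|_3 = 2·3^2 + 2·3 + 2 ↦ 2·4^2 + 2·4 + 2|_4 = 42 ⇒ 41
(2) 41|_4 = 2·4^2 + 2·4 + 1 ↦ 2·5^2 + 2·5 + 1|_5 = 61 ⇒ 60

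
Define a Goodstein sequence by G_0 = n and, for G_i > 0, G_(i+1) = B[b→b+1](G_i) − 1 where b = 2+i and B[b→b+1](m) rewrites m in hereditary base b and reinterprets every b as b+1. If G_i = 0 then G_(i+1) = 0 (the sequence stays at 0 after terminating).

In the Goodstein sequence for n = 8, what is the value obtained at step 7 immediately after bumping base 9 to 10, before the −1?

20000000212

(0) 8|_2 = 2^(2 + 1) ↦ 3^(3 + 1)|_3 = 81 ⇒ 80
(1) 80|_3 = 2·3^3 + 2·3^2 + 2·3 + 2 ↦ 2·4^4 + 2·4^2 + 2·4 + 2|_4 = 554 ⇒ 553
(2) 553|_4 = 2·4^4 + 2·4^2 + 2·4 + 1 ↦ 2·5^5 + 2·5^2 + 2·5 + 1|_5 = 6311 ⇒ 6310
(3) 6310|_5 = 2·5^5 + 2·5^2 + 2·5 ↦ 2·6^6 + 2·6^2 + 2·6|_6 = 93396 ⇒ 93395
(4) 93395|_6 = 2·6^6 + 2·6^2 + 6 + 5 ↦ 2·7^7 + 2·7^2 + 7 + 5|_7 = 1647196 ⇒ 1647195
(5) 1647195|_7 = 2·7^7 + 2·7^2 + 7 + 4 ↦ 2·8^8 + 2·8^2 + 8 + 4|_8 = 33554572 ⇒ 33554571
(6) 33554571|_8 = 2·8^8 + 2·8^2 + 8 + 3 ↦ 2·9^9 + 2·9^2 + 9 + 3|_9 = 774841152 ⇒ 774841151
(7) 774841151|_9 = 2·9^9 + 2·9^2 + 9 + 2 ↦ 2·10^10 + 2·10^2 + 10 + 2|_10 = 20000000212 ⇒ 20000000211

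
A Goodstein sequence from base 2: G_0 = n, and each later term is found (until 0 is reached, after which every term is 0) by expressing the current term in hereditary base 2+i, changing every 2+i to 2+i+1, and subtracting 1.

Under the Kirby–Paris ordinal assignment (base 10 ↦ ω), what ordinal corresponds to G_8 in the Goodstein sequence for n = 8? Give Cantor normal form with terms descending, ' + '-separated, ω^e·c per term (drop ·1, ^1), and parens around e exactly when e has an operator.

ω^ω·2 + ω^2·2 + ω + 1

base 2: 8 = 2^(2 + 1); at 3: 3^(3 + 1) = 81; next = 80
base 3: 80 = 2·3^3 + 2·3^2 + 2·3 + 2; at 4: 2·4^4 + 2·4^2 + 2·4 + 2 = 554; next = 553
base 4: 553 = 2·4^4 + 2·4^2 + 2·4 + 1; at 5: 2·5^5 + 2·5^2 + 2·5 + 1 = 6311; next = 6310
base 5: 6310 = 2·5^5 + 2·5^2 + 2·5; at 6: 2·6^6 + 2·6^2 + 2·6 = 93396; next = 93395
base 6: 93395 = 2·6^6 + 2·6^2 + 6 + 5; at 7: 2·7^7 + 2·7^2 + 7 + 5 = 1647196; next = 1647195
base 7: 1647195 = 2·7^7 + 2·7^2 + 7 + 4; at 8: 2·8^8 + 2·8^2 + 8 + 4 = 33554572; next = 33554571
base 8: 33554571 = 2·8^8 + 2·8^2 + 8 + 3; at 9: 2·9^9 + 2·9^2 + 9 + 3 = 774841152; next = 774841151
base 9: 774841151 = 2·9^9 + 2·9^2 + 9 + 2; at 10: 2·10^10 + 2·10^2 + 10 + 2 = 20000000212; next = 20000000211
base 10: 20000000211 = 2·10^10 + 2·10^2 + 10 + 1; at 11: 2·11^11 + 2·11^2 + 11 + 1 = 570623341476; next = 570623341475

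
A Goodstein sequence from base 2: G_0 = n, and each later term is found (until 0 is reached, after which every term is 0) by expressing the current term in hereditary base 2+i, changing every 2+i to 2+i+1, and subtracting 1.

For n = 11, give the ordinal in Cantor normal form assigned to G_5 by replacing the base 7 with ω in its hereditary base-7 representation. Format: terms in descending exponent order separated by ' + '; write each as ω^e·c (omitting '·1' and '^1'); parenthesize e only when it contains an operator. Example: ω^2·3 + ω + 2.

step 0: 11 = 2^(2 + 1) + 2 + 1; sub 3 for 2: 3^(3 + 1) + 3 + 1; = 85; G_1 = 85−1 = 84
step 1: 84 = 3^(3 + 1) + 3; sub 4 for 3: 4^(4 + 1) + 4; = 1028; G_2 = 1028−1 = 1027
step 2: 1027 = 4^(4 + 1) + 3; sub 5 for 4: 5^(5 + 1) + 3; = 15628; G_3 = 15628−1 = 15627
step 3: 15627 = 5^(5 + 1) + 2; sub 6 for 5: 6^(6 + 1) + 2; = 279938; G_4 = 279938−1 = 279937
step 4: 279937 = 6^(6 + 1) + 1; sub 7 for 6: 7^(7 + 1) + 1; = 5764802; G_5 = 5764802−1 = 5764801
step 5: 5764801 = 7^(7 + 1); sub 8 for 7: 8^(8 + 1); = 134217728; G_6 = 134217728−1 = 134217727

ω^(ω + 1)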